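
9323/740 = 9323/740 = 12.60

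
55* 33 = 1815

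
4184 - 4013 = 171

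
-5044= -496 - 4548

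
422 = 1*422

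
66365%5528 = 29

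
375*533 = 199875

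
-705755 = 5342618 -6048373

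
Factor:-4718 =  - 2^1*7^1*337^1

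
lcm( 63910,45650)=319550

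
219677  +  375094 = 594771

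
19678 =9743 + 9935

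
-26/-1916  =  13/958 = 0.01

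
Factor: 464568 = 2^3*3^1 * 13^1*1489^1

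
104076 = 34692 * 3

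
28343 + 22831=51174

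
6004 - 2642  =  3362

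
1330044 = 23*57828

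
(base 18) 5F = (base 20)55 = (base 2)1101001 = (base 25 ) 45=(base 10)105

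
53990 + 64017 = 118007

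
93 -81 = 12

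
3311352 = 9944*333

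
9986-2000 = 7986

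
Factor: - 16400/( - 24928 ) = 25/38=   2^( - 1 )*5^2 * 19^( - 1)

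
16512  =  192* 86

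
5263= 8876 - 3613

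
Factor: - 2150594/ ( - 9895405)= 2^1*5^(- 1)*13^( - 1) * 23^(-1 )*31^1*6619^ ( - 1 )*34687^1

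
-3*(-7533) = 22599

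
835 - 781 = 54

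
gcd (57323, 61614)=7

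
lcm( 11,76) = 836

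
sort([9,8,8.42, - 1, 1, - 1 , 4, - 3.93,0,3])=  [ - 3.93, - 1, - 1,0, 1, 3, 4, 8, 8.42,9]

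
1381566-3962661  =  -2581095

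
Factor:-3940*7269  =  -28639860=- 2^2* 3^1*5^1*197^1*2423^1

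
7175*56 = 401800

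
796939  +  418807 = 1215746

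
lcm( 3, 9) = 9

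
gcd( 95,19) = 19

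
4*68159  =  272636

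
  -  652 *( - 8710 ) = 5678920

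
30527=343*89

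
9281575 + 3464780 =12746355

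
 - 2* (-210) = 420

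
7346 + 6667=14013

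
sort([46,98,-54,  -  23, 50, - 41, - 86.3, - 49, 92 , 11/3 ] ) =[-86.3,  -  54, - 49,-41,-23, 11/3,46,50,92,  98] 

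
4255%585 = 160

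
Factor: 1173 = 3^1*17^1 * 23^1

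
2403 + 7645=10048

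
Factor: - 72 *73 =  - 2^3*3^2 * 73^1 = - 5256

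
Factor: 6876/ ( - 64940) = -9/85 =- 3^2*5^(-1)*17^(-1 ) 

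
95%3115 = 95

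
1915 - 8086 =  - 6171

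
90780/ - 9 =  - 10087 + 1/3 =- 10086.67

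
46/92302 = 23/46151= 0.00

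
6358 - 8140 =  -1782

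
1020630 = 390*2617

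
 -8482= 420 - 8902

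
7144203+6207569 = 13351772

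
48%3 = 0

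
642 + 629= 1271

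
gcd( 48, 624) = 48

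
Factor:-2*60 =-2^3*3^1*5^1=-120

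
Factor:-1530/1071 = -2^1*5^1*7^( - 1) = - 10/7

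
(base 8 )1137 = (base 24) 117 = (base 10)607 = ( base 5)4412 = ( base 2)1001011111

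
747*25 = 18675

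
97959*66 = 6465294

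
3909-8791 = -4882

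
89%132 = 89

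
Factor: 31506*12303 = 387618318 = 2^1 * 3^3*59^1*89^1*1367^1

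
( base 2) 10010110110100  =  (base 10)9652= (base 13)4516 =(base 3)111020111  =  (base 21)10id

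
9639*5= 48195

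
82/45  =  1+37/45=1.82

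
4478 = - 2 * ( - 2239 ) 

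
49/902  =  49/902 = 0.05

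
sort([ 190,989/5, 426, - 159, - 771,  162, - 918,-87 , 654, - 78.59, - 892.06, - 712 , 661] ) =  [ - 918, - 892.06, - 771, - 712, - 159,- 87,-78.59, 162, 190,989/5,  426,654 , 661 ] 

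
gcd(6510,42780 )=930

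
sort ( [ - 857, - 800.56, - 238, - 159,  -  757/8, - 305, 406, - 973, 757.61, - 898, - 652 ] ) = [ - 973,-898, - 857, - 800.56, - 652, - 305, - 238, - 159 , - 757/8, 406, 757.61 ] 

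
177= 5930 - 5753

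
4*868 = 3472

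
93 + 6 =99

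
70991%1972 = 1971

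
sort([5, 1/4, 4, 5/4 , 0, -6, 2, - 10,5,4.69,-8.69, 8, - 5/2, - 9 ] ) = [ - 10, - 9, - 8.69, - 6, - 5/2,0, 1/4 , 5/4, 2,4,4.69 , 5,  5,8]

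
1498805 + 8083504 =9582309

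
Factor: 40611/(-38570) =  - 2^(-1 )*3^1*5^(  -  1)*7^(  -  1 )*19^( - 1 )*29^(-1 )*13537^1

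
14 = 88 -74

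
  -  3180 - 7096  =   - 10276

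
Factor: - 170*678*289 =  - 2^2*3^1*5^1*17^3 *113^1 = - 33310140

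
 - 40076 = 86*(  -  466)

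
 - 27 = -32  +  5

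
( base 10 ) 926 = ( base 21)222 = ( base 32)SU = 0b1110011110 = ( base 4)32132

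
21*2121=44541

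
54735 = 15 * 3649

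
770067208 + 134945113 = 905012321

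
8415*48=403920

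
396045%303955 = 92090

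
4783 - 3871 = 912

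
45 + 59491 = 59536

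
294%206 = 88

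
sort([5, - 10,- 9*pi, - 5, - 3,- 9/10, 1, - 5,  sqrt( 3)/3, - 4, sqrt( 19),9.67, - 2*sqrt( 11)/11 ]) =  [ - 9*pi, - 10, - 5, - 5, - 4,-3, - 9/10, -2*sqrt(11) /11,sqrt( 3)/3 , 1 , sqrt( 19),5, 9.67 ] 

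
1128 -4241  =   - 3113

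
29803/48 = 29803/48 = 620.90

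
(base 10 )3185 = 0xc71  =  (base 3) 11100222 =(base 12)1a15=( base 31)39N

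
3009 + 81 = 3090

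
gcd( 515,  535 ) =5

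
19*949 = 18031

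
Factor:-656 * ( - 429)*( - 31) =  - 8724144 = -2^4*3^1*11^1*13^1*31^1*41^1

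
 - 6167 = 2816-8983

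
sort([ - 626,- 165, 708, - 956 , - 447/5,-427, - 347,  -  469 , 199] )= [ - 956,  -  626, - 469, - 427, - 347,  -  165, - 447/5,199, 708]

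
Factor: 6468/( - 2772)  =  -3^( - 1 ) * 7^1=- 7/3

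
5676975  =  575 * 9873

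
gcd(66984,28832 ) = 8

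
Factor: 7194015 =3^5*5^1*31^1*191^1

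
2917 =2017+900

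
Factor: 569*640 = 364160= 2^7 * 5^1*569^1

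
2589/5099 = 2589/5099 = 0.51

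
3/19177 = 3/19177=0.00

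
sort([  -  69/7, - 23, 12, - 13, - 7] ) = [ - 23,-13, - 69/7, -7, 12 ] 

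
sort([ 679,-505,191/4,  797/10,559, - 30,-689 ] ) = [ - 689, - 505, - 30,191/4,  797/10, 559, 679]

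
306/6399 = 34/711 = 0.05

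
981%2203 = 981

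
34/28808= 17/14404 = 0.00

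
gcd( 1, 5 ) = 1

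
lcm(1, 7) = 7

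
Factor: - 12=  - 2^2*3^1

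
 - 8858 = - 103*86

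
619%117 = 34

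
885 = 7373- 6488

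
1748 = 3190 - 1442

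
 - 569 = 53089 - 53658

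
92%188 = 92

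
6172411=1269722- - 4902689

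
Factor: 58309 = 58309^1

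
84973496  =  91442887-6469391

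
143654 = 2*71827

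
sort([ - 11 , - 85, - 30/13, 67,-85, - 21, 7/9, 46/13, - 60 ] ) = [ - 85, - 85, - 60, -21, - 11,- 30/13 , 7/9,46/13, 67 ]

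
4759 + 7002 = 11761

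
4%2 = 0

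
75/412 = 75/412 = 0.18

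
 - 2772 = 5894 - 8666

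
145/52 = 2 + 41/52=2.79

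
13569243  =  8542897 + 5026346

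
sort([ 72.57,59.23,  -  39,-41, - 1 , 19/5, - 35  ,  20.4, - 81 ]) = [ - 81,-41, - 39, - 35, - 1, 19/5, 20.4, 59.23,72.57]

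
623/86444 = 623/86444 = 0.01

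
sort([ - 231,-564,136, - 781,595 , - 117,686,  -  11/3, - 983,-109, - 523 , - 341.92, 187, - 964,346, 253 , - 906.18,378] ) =[-983 , - 964, - 906.18 , - 781 , - 564, - 523, - 341.92, - 231, - 117, - 109, - 11/3, 136, 187, 253, 346, 378, 595, 686]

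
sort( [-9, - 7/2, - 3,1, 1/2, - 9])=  [ - 9, - 9,  -  7/2, - 3,1/2,1]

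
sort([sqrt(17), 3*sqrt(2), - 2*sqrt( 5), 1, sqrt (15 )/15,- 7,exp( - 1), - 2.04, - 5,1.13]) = [ - 7, - 5, - 2 * sqrt(5), - 2.04, sqrt(15 )/15  ,  exp( - 1),1, 1.13, sqrt( 17 ) , 3*sqrt (2)]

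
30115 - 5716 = 24399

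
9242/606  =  4621/303 = 15.25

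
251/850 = 251/850= 0.30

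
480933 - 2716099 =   -  2235166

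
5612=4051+1561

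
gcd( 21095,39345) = 5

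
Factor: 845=5^1*13^2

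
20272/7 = 2896 = 2896.00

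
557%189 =179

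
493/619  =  493/619 = 0.80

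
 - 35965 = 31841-67806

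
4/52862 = 2/26431 = 0.00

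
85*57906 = 4922010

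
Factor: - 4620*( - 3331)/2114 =2^1* 3^1*5^1 * 11^1*151^( - 1 )*3331^1 = 1099230/151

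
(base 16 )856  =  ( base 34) 1SQ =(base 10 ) 2134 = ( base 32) 22M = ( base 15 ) 974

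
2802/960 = 467/160 = 2.92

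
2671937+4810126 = 7482063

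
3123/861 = 1041/287 = 3.63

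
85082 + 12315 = 97397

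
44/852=11/213 = 0.05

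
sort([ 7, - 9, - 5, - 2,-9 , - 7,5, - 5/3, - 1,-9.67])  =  [ - 9.67, - 9,  -  9, - 7,  -  5, - 2,  -  5/3, - 1,  5,7]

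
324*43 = 13932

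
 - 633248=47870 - 681118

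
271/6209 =271/6209= 0.04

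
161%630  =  161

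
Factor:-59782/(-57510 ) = 3^( -4 )*5^( - 1)*421^1 = 421/405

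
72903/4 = 18225 +3/4 = 18225.75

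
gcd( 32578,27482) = 182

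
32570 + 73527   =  106097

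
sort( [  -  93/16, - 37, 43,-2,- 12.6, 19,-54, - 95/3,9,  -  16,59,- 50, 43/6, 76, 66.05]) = [ - 54,  -  50, - 37, - 95/3, -16,  -  12.6 , - 93/16, - 2, 43/6,9, 19, 43, 59, 66.05,76] 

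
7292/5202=3646/2601 =1.40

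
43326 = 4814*9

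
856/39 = 856/39 = 21.95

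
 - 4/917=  - 1 + 913/917 =-0.00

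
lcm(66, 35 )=2310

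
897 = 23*39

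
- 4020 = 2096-6116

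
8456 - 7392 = 1064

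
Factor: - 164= - 2^2*41^1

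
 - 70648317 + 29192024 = -41456293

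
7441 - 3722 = 3719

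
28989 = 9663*3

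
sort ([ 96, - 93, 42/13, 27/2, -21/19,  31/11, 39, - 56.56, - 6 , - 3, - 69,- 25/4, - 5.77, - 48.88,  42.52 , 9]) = [ - 93, - 69, - 56.56 , - 48.88, - 25/4,-6, - 5.77, - 3,-21/19,31/11, 42/13, 9, 27/2,  39, 42.52, 96]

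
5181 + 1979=7160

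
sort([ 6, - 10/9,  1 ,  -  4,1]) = [ - 4,- 10/9 , 1,1,6]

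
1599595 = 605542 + 994053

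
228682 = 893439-664757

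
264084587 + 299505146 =563589733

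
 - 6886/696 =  - 3443/348 = - 9.89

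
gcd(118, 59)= 59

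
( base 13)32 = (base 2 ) 101001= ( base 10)41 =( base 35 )16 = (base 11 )38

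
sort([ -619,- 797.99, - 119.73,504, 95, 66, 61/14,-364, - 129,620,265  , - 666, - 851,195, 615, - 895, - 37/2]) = [ - 895, - 851, - 797.99,  -  666,- 619 , - 364,-129, - 119.73, - 37/2, 61/14 , 66, 95, 195, 265, 504 , 615 , 620]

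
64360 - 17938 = 46422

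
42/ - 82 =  - 1 + 20/41 = - 0.51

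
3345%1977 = 1368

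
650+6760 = 7410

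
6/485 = 6/485 = 0.01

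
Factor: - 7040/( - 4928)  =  10/7 =2^1*5^1 * 7^( - 1 ) 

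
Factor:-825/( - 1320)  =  5/8 =2^( - 3)*5^1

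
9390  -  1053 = 8337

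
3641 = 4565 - 924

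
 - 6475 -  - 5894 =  - 581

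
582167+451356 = 1033523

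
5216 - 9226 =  - 4010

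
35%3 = 2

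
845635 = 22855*37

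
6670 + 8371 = 15041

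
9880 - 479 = 9401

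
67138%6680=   338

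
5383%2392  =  599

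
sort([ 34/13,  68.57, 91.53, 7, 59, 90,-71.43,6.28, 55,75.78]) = [ - 71.43 , 34/13, 6.28,7, 55, 59, 68.57,75.78,90,91.53]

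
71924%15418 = 10252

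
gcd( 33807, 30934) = 1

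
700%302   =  96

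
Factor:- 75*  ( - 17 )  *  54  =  2^1 * 3^4*5^2*17^1 =68850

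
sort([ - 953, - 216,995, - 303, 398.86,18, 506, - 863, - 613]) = [ - 953, - 863  , - 613, - 303, - 216, 18,398.86, 506 , 995 ] 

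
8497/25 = 339 +22/25 = 339.88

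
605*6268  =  3792140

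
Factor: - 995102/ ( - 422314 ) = 17^( - 1)*12421^(-1 )*497551^1 = 497551/211157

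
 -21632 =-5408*4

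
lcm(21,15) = 105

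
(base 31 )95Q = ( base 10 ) 8830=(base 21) k0a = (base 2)10001001111110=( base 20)121a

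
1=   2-1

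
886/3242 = 443/1621 = 0.27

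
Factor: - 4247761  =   - 7^2*86689^1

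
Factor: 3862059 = 3^1*1287353^1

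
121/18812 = 121/18812 = 0.01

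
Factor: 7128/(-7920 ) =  - 2^( - 1 )*3^2*5^( - 1 ) = - 9/10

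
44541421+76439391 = 120980812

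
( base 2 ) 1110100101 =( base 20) 26D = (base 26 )19n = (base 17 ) 33F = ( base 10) 933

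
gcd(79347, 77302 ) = 1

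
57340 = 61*940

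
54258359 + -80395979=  - 26137620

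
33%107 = 33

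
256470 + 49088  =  305558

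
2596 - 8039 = - 5443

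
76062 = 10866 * 7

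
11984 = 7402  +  4582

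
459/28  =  459/28 = 16.39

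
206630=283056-76426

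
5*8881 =44405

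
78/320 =39/160  =  0.24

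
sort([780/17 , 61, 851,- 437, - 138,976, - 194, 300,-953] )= [  -  953, - 437, - 194, - 138,  780/17, 61,  300,  851,976]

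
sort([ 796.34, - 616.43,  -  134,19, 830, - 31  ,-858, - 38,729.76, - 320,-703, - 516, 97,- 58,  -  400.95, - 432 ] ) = [ - 858,  -  703, - 616.43, - 516, - 432,  -  400.95, - 320, - 134, -58, - 38, - 31, 19,97, 729.76, 796.34, 830 ]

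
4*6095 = 24380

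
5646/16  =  2823/8  =  352.88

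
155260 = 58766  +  96494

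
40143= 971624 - 931481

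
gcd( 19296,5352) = 24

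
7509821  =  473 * 15877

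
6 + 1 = 7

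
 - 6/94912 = -3/47456 = -0.00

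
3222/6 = 537 = 537.00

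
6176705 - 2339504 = 3837201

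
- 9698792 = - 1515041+- 8183751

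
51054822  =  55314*923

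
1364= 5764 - 4400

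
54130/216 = 27065/108 = 250.60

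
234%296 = 234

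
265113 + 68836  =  333949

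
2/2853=2/2853 = 0.00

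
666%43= 21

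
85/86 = 85/86 = 0.99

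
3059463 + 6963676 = 10023139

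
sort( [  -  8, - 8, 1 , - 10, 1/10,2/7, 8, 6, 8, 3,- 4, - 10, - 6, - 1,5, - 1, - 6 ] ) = [ - 10, - 10  ,- 8 , - 8, - 6, - 6, - 4, - 1, - 1,  1/10, 2/7,  1, 3,5, 6, 8,8]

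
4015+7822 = 11837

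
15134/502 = 30 + 37/251 = 30.15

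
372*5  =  1860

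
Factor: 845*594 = 501930 = 2^1*3^3*5^1*11^1*13^2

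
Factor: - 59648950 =  -  2^1*5^2*79^1 * 15101^1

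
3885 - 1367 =2518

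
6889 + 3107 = 9996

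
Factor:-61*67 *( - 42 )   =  2^1*3^1*7^1 *61^1*67^1 = 171654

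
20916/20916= 1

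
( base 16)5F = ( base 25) 3k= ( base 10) 95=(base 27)3E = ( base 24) 3n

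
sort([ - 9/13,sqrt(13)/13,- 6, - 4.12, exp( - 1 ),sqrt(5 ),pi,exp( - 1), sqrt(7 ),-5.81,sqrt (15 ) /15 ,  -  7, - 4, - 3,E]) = [ - 7 , - 6, - 5.81,-4.12, - 4,- 3, -9/13,  sqrt(15) /15, sqrt(13) /13,  exp( - 1) , exp( - 1),sqrt(5 ),  sqrt( 7), E, pi ] 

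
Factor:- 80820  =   - 2^2*3^2*5^1*449^1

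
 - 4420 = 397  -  4817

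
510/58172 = 255/29086 = 0.01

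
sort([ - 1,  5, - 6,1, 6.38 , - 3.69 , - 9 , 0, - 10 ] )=[ - 10 , - 9, -6,- 3.69, - 1,  0, 1,5, 6.38]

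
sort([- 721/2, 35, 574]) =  [ - 721/2, 35, 574]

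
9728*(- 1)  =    -  9728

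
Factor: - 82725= - 3^1 *5^2*1103^1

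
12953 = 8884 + 4069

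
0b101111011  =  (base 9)461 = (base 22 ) h5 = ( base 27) E1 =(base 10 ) 379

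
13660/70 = 195 + 1/7 = 195.14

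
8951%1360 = 791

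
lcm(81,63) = 567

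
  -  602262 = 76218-678480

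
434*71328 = 30956352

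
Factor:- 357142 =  - 2^1*178571^1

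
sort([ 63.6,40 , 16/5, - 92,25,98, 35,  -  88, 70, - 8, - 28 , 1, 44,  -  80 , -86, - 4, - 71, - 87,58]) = [ - 92, - 88, - 87, - 86, - 80 , -71, - 28, - 8, - 4, 1,16/5, 25, 35,40,  44,58, 63.6, 70, 98] 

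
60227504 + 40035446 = 100262950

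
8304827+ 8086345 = 16391172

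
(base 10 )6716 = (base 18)12D2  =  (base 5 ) 203331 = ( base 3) 100012202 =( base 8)15074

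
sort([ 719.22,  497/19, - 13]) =[ - 13, 497/19, 719.22]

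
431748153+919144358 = 1350892511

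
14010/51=4670/17 = 274.71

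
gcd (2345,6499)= 67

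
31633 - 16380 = 15253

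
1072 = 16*67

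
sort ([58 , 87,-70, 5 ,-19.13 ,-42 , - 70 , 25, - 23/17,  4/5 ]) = [ - 70 ,-70, - 42 ,-19.13, - 23/17 , 4/5,  5,25, 58,87 ]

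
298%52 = 38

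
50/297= 50/297 = 0.17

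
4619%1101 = 215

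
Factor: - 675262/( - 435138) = 3^ ( - 1)*7^1* 11^( - 1 ) * 19^( - 1) * 139^1 = 973/627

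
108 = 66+42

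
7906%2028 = 1822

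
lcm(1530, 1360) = 12240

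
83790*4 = 335160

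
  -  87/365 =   -  87/365 = - 0.24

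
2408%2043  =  365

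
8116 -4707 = 3409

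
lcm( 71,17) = 1207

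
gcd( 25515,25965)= 45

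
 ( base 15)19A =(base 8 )562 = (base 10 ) 370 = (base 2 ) 101110010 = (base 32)bi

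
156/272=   39/68 = 0.57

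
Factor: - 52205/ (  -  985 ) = 53^1 = 53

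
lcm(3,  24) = 24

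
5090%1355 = 1025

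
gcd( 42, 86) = 2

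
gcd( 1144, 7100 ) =4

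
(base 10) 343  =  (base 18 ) 111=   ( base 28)c7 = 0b101010111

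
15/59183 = 15/59183=0.00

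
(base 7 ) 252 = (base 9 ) 160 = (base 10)135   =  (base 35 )3u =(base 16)87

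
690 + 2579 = 3269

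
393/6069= 131/2023= 0.06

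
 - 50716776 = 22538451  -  73255227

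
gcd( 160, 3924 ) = 4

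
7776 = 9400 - 1624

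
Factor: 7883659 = 7^2*251^1*641^1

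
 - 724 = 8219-8943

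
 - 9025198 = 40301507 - 49326705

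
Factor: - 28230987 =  - 3^1 * 31^1*107^1*2837^1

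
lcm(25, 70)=350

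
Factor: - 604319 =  - 604319^1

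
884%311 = 262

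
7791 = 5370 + 2421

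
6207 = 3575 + 2632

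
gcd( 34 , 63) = 1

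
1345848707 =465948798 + 879899909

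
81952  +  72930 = 154882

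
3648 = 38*96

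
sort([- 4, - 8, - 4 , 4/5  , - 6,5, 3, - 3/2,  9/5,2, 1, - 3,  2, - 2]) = [-8, - 6, - 4, - 4,- 3, - 2,  -  3/2,4/5,1,9/5,  2,2, 3,5] 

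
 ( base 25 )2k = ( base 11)64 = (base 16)46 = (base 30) 2a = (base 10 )70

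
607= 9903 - 9296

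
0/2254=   0 = 0.00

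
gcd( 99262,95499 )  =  1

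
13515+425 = 13940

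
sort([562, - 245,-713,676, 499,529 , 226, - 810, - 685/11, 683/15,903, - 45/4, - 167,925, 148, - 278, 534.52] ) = [ - 810, - 713, - 278, - 245, - 167,-685/11,-45/4,683/15,148,226,499,529, 534.52, 562,676,  903 , 925] 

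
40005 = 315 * 127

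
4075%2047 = 2028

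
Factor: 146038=2^1*73019^1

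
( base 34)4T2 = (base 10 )5612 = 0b1010111101100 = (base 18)H5E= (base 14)208C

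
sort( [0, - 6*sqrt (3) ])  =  [-6*sqrt ( 3 ),0 ]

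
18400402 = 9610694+8789708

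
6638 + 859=7497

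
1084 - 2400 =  - 1316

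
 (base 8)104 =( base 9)75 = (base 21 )35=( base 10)68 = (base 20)38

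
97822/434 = 225 + 86/217 =225.40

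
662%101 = 56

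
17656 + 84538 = 102194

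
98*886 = 86828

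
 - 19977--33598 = 13621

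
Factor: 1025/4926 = 2^( - 1)*3^( - 1)*5^2*41^1*821^( - 1) 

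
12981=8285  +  4696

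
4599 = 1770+2829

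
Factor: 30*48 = 2^5*3^2*5^1= 1440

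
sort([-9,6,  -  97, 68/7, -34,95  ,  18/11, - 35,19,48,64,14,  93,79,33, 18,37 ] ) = [ - 97, - 35,  -  34,-9,18/11,  6,68/7,14, 18, 19,33, 37,48 , 64, 79 , 93,  95 ] 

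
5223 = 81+5142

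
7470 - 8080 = -610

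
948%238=234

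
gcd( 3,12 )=3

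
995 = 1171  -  176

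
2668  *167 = 445556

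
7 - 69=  - 62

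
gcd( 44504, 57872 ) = 8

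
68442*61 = 4174962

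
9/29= 9/29 = 0.31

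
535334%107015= 259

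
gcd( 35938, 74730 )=2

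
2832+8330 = 11162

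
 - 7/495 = -1+488/495 = - 0.01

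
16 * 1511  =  24176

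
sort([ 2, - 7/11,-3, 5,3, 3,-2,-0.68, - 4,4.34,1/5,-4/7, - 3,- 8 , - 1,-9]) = [-9,-8, - 4,-3, - 3,  -  2, - 1, - 0.68, - 7/11, - 4/7,1/5,2, 3,3 , 4.34 , 5]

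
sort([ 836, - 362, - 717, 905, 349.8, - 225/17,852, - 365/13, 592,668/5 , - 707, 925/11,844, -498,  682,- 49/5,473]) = [ - 717, - 707, - 498 , - 362, - 365/13, - 225/17, - 49/5, 925/11,668/5,349.8,473, 592, 682,  836,844, 852, 905 ] 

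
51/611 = 51/611 = 0.08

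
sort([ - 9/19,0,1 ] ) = [ - 9/19,0, 1 ] 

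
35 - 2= 33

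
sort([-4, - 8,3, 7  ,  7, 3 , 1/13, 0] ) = [- 8, - 4,0,1/13,3,3, 7,7]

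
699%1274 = 699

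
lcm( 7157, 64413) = 64413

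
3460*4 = 13840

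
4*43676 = 174704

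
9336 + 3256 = 12592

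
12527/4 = 3131+3/4 = 3131.75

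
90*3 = 270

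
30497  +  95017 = 125514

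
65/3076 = 65/3076 = 0.02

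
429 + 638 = 1067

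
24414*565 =13793910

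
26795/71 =377 + 28/71 = 377.39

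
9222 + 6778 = 16000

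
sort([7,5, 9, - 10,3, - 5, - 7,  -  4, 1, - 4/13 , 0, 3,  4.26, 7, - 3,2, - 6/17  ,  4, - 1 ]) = [-10,-7, - 5 ,-4,  -  3,-1,  -  6/17 , - 4/13, 0  ,  1,2,3, 3,4 , 4.26, 5 , 7,7,  9] 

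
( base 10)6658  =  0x1a02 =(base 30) 7bs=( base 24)BDA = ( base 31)6SO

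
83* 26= 2158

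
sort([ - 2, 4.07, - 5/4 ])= [ - 2,-5/4, 4.07 ] 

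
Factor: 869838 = 2^1* 3^1*144973^1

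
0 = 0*2033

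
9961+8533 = 18494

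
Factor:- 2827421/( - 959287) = 7^ ( - 1 )*43^(-1)*3187^( - 1)*2827421^1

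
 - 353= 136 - 489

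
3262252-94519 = 3167733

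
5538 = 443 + 5095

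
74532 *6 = 447192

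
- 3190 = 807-3997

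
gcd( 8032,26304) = 32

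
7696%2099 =1399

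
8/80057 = 8/80057 = 0.00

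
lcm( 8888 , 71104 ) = 71104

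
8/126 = 4/63 = 0.06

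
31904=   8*3988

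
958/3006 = 479/1503 = 0.32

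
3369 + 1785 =5154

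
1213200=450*2696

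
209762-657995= - 448233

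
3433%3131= 302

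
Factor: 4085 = 5^1*19^1*43^1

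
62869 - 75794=  -  12925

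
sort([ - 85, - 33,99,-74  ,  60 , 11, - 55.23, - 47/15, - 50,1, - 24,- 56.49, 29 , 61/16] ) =[ - 85 , - 74, - 56.49 , - 55.23, - 50, - 33, - 24, - 47/15, 1,  61/16, 11,29,60, 99]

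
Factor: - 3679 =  - 13^1*283^1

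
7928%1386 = 998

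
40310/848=47 +227/424=47.54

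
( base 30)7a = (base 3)22011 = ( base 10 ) 220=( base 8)334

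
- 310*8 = -2480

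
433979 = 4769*91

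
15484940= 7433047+8051893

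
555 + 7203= 7758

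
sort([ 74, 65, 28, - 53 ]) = [ - 53,28, 65, 74]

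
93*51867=4823631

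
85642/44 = 1946+ 9/22= 1946.41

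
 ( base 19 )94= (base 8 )257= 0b10101111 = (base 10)175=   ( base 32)5F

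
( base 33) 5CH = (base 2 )1011011100010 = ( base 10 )5858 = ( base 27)80Q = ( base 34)52a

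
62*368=22816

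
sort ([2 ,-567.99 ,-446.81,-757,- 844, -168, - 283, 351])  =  [  -  844,-757, - 567.99, - 446.81,-283,  -  168, 2 , 351 ]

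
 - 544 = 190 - 734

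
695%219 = 38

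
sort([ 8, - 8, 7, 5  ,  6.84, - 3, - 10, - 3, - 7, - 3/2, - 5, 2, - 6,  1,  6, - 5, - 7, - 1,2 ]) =[ - 10  , - 8, - 7, - 7, - 6, - 5, - 5  , - 3, - 3, - 3/2,  -  1,1,2,2, 5, 6, 6.84,  7,8 ]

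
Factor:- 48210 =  - 2^1 * 3^1*5^1* 1607^1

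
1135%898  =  237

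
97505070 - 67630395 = 29874675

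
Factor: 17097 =3^1*41^1 * 139^1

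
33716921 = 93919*359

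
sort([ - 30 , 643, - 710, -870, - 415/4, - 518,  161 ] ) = [ - 870, - 710, - 518, -415/4,-30, 161, 643]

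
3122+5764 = 8886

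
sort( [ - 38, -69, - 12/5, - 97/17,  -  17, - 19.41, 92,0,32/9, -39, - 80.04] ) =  [ - 80.04, - 69,  -  39, - 38,  -  19.41, - 17, - 97/17,-12/5,0,32/9,92]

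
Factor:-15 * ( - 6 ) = 90 = 2^1*3^2*5^1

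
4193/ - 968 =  - 4193/968 = -4.33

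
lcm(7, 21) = 21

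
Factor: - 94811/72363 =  - 3^( - 1)*24121^( - 1)*94811^1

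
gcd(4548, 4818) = 6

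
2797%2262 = 535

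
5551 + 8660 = 14211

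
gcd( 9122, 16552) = 2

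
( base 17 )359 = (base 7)2542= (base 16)3c1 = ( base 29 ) 144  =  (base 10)961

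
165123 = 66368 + 98755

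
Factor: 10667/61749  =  3^(  -  3 )*2287^ ( - 1 )*10667^1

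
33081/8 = 33081/8 = 4135.12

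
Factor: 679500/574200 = 2^( - 1)* 5^1*11^( - 1 )*29^ ( - 1)*151^1 = 755/638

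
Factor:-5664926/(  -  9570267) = 2^1*3^(-2 ) * 7^( - 1 )*19^1*149077^1*151909^( - 1 ) 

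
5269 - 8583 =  - 3314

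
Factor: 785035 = 5^1*157007^1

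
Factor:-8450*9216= -77875200 = -2^11*3^2*5^2*13^2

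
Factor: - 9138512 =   -  2^4 *571157^1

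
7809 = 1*7809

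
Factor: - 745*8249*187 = -5^1*11^1*  17^1*73^1* 113^1 *149^1 = - 1149209435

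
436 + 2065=2501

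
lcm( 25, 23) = 575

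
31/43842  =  31/43842 = 0.00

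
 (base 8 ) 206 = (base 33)42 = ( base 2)10000110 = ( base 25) 59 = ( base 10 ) 134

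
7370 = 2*3685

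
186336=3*62112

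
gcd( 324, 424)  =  4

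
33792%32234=1558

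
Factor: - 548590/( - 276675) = 922/465=2^1*3^( - 1)*5^( - 1 )*31^( - 1)*461^1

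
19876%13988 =5888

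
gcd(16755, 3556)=1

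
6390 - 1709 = 4681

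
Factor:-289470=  - 2^1*3^1*5^1*9649^1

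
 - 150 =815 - 965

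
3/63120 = 1/21040 = 0.00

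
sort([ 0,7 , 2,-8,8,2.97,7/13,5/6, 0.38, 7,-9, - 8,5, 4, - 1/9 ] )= [ - 9, - 8 , - 8,-1/9 , 0 , 0.38 , 7/13, 5/6,2,2.97, 4, 5,7,  7 , 8 ] 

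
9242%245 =177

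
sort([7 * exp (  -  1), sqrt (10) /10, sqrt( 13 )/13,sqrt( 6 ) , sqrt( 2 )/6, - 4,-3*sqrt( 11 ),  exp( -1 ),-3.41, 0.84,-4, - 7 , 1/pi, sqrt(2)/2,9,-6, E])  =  [ - 3 * sqrt( 11), - 7, - 6, - 4, - 4,-3.41,  sqrt( 2) /6, sqrt( 13)/13,sqrt( 10)/10, 1/pi,  exp( - 1), sqrt(2)/2, 0.84, sqrt( 6 ),7*exp( - 1), E, 9]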